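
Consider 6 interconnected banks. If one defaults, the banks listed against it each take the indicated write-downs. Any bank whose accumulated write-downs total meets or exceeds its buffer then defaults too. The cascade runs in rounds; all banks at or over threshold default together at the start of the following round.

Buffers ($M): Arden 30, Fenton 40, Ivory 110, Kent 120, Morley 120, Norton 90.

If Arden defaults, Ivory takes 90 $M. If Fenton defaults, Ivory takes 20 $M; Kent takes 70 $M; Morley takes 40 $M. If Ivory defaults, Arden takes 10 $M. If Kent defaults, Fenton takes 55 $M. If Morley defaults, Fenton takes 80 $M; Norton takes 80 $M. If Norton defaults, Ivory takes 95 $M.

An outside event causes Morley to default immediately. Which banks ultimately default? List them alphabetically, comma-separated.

Round 1 — Morley defaults (initial).
  Fenton: +80 → 80 ≥ 40
  Norton: +80 → 80 < 90
Round 2 — Fenton defaults.
  Ivory: +20 → 20 < 110
  Kent: +70 → 70 < 120
No further defaults.

Fenton, Morley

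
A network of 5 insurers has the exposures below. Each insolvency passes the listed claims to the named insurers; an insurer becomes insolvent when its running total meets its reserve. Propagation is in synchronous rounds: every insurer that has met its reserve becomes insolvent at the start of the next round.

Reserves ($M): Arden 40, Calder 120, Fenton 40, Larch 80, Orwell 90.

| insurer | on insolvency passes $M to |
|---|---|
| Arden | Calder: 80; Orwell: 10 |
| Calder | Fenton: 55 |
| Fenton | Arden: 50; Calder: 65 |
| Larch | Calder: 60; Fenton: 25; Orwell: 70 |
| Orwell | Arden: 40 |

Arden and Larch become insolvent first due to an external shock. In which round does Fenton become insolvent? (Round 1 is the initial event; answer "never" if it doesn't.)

3

Round 1 — Arden, Larch become insolvent (initial).
  Calder: +80+60 → 140 ≥ 120
  Fenton: +25 → 25 < 40
  Orwell: +10+70 → 80 < 90
Round 2 — Calder becomes insolvent.
  Fenton: +55 → 80 ≥ 40
Round 3 — Fenton becomes insolvent.
No further insolvencies.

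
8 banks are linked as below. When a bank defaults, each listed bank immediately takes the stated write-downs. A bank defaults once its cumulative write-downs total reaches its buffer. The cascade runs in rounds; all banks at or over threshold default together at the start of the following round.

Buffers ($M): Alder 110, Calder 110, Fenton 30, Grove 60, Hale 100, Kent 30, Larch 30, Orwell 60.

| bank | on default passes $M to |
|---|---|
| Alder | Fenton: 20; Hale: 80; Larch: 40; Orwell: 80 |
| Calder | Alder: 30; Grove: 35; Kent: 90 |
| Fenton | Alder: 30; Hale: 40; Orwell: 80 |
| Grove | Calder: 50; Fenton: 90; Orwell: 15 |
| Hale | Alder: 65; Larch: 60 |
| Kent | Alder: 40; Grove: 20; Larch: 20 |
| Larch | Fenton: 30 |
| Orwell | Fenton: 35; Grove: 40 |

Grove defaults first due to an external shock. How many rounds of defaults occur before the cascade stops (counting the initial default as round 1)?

Round 1 — Grove defaults (initial).
  Calder: +50 → 50 < 110
  Fenton: +90 → 90 ≥ 30
  Orwell: +15 → 15 < 60
Round 2 — Fenton defaults.
  Alder: +30 → 30 < 110
  Hale: +40 → 40 < 100
  Orwell: +80 → 95 ≥ 60
Round 3 — Orwell defaults.
No further defaults.

3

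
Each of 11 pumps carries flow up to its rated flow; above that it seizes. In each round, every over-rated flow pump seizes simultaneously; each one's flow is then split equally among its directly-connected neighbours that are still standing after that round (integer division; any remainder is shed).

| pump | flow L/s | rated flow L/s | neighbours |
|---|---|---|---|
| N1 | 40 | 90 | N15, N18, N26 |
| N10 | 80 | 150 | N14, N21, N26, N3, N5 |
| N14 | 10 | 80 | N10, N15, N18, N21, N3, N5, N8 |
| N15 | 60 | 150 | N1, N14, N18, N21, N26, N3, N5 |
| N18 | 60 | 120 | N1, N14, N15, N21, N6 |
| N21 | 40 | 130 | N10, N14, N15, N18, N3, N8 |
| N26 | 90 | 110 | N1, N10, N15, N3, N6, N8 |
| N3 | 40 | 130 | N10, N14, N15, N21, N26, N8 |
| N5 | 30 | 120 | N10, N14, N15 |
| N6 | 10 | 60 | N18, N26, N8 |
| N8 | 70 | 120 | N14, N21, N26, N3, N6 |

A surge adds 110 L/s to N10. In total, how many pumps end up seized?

Round 1 — N10 at 190 > 150. N10 seizes.
  N10 sheds 190 L/s to N14, N21, N26, N3, N5: 38 each.
    N14: 10+38 = 48 ≤ 80
    N21: 40+38 = 78 ≤ 130
    N26: 90+38 = 128 > 110
    N3: 40+38 = 78 ≤ 130
    N5: 30+38 = 68 ≤ 120
Round 2 — N26 seizes.
  N26 sheds 128 L/s to N1, N15, N3, N6, N8: 25 each (3 lost).
    N1: 40+25 = 65 ≤ 90
    N15: 60+25 = 85 ≤ 150
    N3: 78+25 = 103 ≤ 130
    N6: 10+25 = 35 ≤ 60
    N8: 70+25 = 95 ≤ 120
No further seizures.

2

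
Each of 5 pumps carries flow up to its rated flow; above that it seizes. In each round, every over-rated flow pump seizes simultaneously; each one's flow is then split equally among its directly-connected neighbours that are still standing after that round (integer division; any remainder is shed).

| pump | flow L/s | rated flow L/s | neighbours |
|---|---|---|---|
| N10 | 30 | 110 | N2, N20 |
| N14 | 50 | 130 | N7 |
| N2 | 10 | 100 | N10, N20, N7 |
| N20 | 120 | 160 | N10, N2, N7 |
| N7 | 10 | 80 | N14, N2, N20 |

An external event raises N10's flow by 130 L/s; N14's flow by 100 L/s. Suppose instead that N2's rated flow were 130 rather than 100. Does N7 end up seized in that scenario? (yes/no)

With N2's rated flow at 130:
Round 1 — N10 at 160 > 110; N14 at 150 > 130. N10, N14 seize.
  N10 sheds 160 L/s to N2, N20: 80 each.
    N2: 10+80 = 90 ≤ 130
    N20: 120+80 = 200 > 160
  N14 sheds 150 L/s to N7: 150 each.
    N7: 10+150 = 160 > 80
Round 2 — N20, N7 seize.
  N20 sheds 200 L/s to N2: 200 each.
    N2: 90+200 = 290 > 130
  N7 sheds 160 L/s to N2: 160 each.
    N2: 290+160 = 450 > 130
Round 3 — N2 seizes.
  N2 sheds 450 L/s: no online neighbours, lost.
No further seizures.

yes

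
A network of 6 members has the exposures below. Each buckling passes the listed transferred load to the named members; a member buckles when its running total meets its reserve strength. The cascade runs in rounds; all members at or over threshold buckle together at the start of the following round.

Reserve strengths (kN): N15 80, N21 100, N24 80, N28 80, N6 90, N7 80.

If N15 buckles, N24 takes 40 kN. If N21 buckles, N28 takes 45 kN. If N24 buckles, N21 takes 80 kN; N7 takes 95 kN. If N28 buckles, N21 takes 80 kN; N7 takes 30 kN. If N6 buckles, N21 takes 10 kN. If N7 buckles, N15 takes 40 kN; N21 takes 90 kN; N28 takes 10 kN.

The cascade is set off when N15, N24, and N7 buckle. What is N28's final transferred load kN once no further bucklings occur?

Round 1 — N15, N24, N7 buckle (initial).
  N21: +80+90 → 170 ≥ 100
  N28: +10 → 10 < 80
Round 2 — N21 buckles.
  N28: +45 → 55 < 80
No further bucklings.

55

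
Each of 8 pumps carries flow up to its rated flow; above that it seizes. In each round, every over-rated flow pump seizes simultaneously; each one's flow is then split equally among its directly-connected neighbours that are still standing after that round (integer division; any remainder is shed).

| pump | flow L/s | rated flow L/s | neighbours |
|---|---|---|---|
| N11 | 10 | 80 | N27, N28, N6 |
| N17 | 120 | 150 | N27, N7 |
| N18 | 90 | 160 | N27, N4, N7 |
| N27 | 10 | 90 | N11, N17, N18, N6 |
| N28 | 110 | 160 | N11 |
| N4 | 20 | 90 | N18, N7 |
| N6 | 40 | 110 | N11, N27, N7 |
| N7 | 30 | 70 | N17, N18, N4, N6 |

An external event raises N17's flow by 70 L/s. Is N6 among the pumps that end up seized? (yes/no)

Round 1 — N17 at 190 > 150. N17 seizes.
  N17 sheds 190 L/s to N27, N7: 95 each.
    N27: 10+95 = 105 > 90
    N7: 30+95 = 125 > 70
Round 2 — N27, N7 seize.
  N27 sheds 105 L/s to N11, N18, N6: 35 each.
    N11: 10+35 = 45 ≤ 80
    N18: 90+35 = 125 ≤ 160
    N6: 40+35 = 75 ≤ 110
  N7 sheds 125 L/s to N18, N4, N6: 41 each (2 lost).
    N18: 125+41 = 166 > 160
    N4: 20+41 = 61 ≤ 90
    N6: 75+41 = 116 > 110
Round 3 — N18, N6 seize.
  N18 sheds 166 L/s to N4: 166 each.
    N4: 61+166 = 227 > 90
  N6 sheds 116 L/s to N11: 116 each.
    N11: 45+116 = 161 > 80
Round 4 — N11, N4 seize.
  N11 sheds 161 L/s to N28: 161 each.
    N28: 110+161 = 271 > 160
  N4 sheds 227 L/s: no online neighbours, lost.
Round 5 — N28 seizes.
  N28 sheds 271 L/s: no online neighbours, lost.
No further seizures.

yes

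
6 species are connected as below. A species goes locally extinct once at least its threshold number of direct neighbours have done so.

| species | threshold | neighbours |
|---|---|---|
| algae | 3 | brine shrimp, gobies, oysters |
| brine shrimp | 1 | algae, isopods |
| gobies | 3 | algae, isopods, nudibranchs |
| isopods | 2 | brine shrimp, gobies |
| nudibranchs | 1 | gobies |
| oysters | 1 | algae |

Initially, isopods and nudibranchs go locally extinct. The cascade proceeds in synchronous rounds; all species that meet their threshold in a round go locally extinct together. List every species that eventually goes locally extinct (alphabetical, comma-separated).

brine shrimp, isopods, nudibranchs

Round 1 — isopods, nudibranchs go locally extinct (initial).
Round 2 — checking thresholds:
  brine shrimp: 1 of 2 neighbours ≥ 1, goes locally extinct.
  gobies: 2 of 3 neighbours < 3, holds.
Round 3 — no new extinctions; cascade stops.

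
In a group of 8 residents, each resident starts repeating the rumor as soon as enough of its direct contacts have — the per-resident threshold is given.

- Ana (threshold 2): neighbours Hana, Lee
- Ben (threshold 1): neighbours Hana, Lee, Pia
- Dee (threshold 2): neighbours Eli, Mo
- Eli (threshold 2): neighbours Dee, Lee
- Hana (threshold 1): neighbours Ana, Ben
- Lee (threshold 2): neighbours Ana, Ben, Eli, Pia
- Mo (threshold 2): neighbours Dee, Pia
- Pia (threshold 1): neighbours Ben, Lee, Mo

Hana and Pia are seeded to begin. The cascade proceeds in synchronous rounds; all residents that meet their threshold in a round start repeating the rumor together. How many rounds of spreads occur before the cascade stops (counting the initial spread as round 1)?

Round 1 — Hana, Pia start repeating the rumor (initial).
Round 2 — checking thresholds:
  Ana: 1 of 2 neighbours < 2, below threshold.
  Ben: 2 of 3 neighbours ≥ 1, starts repeating the rumor.
  Lee: 1 of 4 neighbours < 2, below threshold.
  Mo: 1 of 2 neighbours < 2, below threshold.
Round 3 — checking thresholds:
  Ana: 1 of 2 neighbours < 2, below threshold.
  Lee: 2 of 4 neighbours ≥ 2, starts repeating the rumor.
  Mo: 1 of 2 neighbours < 2, below threshold.
Round 4 — checking thresholds:
  Ana: 2 of 2 neighbours ≥ 2, starts repeating the rumor.
  Eli: 1 of 2 neighbours < 2, below threshold.
  Mo: 1 of 2 neighbours < 2, below threshold.
Round 5 — no new spreads; cascade stops.

4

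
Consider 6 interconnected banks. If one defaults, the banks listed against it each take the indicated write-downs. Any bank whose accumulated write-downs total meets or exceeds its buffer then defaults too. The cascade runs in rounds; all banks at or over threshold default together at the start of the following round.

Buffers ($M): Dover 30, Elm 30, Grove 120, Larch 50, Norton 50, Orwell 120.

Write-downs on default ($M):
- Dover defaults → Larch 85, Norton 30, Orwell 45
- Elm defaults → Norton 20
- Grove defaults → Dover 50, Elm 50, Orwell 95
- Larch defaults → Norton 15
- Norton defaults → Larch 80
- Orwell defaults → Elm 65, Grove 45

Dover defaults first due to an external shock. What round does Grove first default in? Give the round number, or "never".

never

Round 1 — Dover defaults (initial).
  Larch: +85 → 85 ≥ 50
  Norton: +30 → 30 < 50
  Orwell: +45 → 45 < 120
Round 2 — Larch defaults.
  Norton: +15 → 45 < 50
No further defaults.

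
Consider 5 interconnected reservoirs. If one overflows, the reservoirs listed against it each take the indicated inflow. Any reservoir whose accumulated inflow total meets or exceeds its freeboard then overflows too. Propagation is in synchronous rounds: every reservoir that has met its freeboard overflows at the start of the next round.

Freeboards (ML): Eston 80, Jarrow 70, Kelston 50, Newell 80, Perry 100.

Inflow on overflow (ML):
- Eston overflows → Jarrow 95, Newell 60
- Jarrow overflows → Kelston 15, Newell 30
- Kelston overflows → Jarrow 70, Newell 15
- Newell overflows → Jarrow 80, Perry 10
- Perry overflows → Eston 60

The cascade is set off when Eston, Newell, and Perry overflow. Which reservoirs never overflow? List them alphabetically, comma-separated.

Round 1 — Eston, Newell, Perry overflow (initial).
  Jarrow: +95+80 → 175 ≥ 70
Round 2 — Jarrow overflows.
  Kelston: +15 → 15 < 50
No further overflows.

Kelston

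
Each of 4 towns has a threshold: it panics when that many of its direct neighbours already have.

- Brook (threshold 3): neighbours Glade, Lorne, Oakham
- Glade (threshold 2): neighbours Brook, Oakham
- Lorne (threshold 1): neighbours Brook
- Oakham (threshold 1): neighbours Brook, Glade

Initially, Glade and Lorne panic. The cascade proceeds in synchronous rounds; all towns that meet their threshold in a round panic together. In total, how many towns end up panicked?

Round 1 — Glade, Lorne panic (initial).
Round 2 — checking thresholds:
  Brook: 2 of 3 neighbours < 3, below threshold.
  Oakham: 1 of 2 neighbours ≥ 1, panics.
Round 3 — checking thresholds:
  Brook: 3 of 3 neighbours ≥ 3, panics.
Round 4 — no new panics; cascade stops.

4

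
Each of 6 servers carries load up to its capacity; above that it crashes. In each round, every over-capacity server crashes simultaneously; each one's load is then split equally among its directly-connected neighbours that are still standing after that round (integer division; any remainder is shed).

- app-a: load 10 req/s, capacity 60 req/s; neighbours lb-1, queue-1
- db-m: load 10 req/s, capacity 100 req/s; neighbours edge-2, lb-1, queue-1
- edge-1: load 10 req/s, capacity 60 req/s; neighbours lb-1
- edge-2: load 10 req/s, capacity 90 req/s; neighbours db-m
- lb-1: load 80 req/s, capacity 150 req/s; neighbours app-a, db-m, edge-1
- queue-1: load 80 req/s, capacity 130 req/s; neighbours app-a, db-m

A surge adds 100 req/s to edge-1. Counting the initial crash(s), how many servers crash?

5

Round 1 — edge-1 at 110 > 60. edge-1 crashes.
  edge-1 sheds 110 req/s to lb-1: 110 each.
    lb-1: 80+110 = 190 > 150
Round 2 — lb-1 crashes.
  lb-1 sheds 190 req/s to app-a, db-m: 95 each.
    app-a: 10+95 = 105 > 60
    db-m: 10+95 = 105 > 100
Round 3 — app-a, db-m crash.
  app-a sheds 105 req/s to queue-1: 105 each.
    queue-1: 80+105 = 185 > 130
  db-m sheds 105 req/s to edge-2, queue-1: 52 each (1 lost).
    edge-2: 10+52 = 62 ≤ 90
    queue-1: 185+52 = 237 > 130
Round 4 — queue-1 crashes.
  queue-1 sheds 237 req/s: no online neighbours, lost.
No further crashes.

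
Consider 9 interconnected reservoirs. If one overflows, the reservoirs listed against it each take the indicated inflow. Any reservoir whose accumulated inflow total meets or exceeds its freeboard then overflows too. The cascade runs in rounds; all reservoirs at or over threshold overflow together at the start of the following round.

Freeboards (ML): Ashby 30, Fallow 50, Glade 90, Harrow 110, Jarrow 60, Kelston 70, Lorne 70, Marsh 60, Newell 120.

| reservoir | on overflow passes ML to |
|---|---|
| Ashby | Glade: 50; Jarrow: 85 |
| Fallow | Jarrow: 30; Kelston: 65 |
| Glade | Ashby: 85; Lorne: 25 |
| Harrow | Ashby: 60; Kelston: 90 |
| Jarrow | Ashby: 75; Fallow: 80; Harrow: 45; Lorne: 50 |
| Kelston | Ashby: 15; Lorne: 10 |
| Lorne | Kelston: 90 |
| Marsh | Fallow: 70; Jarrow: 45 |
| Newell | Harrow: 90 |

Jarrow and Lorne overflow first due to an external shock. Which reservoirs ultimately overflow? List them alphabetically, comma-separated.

Ashby, Fallow, Jarrow, Kelston, Lorne

Round 1 — Jarrow, Lorne overflow (initial).
  Ashby: +75 → 75 ≥ 30
  Fallow: +80 → 80 ≥ 50
  Harrow: +45 → 45 < 110
  Kelston: +90 → 90 ≥ 70
Round 2 — Ashby, Fallow, Kelston overflow.
  Glade: +50 → 50 < 90
No further overflows.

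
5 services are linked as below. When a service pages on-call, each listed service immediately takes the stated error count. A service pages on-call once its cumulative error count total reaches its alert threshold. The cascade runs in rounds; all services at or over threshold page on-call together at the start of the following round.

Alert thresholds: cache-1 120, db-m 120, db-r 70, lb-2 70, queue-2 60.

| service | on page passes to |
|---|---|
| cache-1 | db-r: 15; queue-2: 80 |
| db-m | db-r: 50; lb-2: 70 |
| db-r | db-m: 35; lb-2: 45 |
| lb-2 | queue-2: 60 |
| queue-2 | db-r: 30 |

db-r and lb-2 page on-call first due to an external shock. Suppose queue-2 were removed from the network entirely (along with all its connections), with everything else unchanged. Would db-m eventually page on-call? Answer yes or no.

no

With queue-2 removed:
Round 1 — db-r, lb-2 page on-call (initial).
  db-m: +35 → 35 < 120
No further pages.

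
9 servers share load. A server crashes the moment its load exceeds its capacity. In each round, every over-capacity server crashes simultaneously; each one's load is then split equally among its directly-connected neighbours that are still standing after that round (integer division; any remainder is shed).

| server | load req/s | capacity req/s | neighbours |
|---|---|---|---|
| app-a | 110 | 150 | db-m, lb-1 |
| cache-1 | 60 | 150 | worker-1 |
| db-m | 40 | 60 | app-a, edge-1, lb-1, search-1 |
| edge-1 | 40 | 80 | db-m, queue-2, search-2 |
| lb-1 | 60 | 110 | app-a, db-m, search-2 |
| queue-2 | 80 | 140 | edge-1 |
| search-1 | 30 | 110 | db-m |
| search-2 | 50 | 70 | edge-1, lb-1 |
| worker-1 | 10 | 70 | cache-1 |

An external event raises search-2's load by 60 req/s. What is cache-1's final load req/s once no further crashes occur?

Round 1 — search-2 at 110 > 70. search-2 crashes.
  search-2 sheds 110 req/s to edge-1, lb-1: 55 each.
    edge-1: 40+55 = 95 > 80
    lb-1: 60+55 = 115 > 110
Round 2 — edge-1, lb-1 crash.
  edge-1 sheds 95 req/s to db-m, queue-2: 47 each (1 lost).
    db-m: 40+47 = 87 > 60
    queue-2: 80+47 = 127 ≤ 140
  lb-1 sheds 115 req/s to app-a, db-m: 57 each (1 lost).
    app-a: 110+57 = 167 > 150
    db-m: 87+57 = 144 > 60
Round 3 — app-a, db-m crash.
  app-a sheds 167 req/s: no online neighbours, lost.
  db-m sheds 144 req/s to search-1: 144 each.
    search-1: 30+144 = 174 > 110
Round 4 — search-1 crashes.
  search-1 sheds 174 req/s: no online neighbours, lost.
No further crashes.

60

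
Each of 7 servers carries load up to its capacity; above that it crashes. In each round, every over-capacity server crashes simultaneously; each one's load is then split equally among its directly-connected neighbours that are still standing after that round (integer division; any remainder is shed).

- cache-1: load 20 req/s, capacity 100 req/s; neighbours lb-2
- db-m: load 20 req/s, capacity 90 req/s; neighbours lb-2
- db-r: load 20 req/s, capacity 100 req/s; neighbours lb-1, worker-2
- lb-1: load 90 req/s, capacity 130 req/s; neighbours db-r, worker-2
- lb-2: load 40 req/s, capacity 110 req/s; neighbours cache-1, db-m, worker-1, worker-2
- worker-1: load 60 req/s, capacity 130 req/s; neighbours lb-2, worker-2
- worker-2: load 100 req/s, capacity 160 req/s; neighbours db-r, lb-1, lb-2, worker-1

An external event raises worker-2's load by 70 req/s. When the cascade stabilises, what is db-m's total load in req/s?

Round 1 — worker-2 at 170 > 160. worker-2 crashes.
  worker-2 sheds 170 req/s to db-r, lb-1, lb-2, worker-1: 42 each (2 lost).
    db-r: 20+42 = 62 ≤ 100
    lb-1: 90+42 = 132 > 130
    lb-2: 40+42 = 82 ≤ 110
    worker-1: 60+42 = 102 ≤ 130
Round 2 — lb-1 crashes.
  lb-1 sheds 132 req/s to db-r: 132 each.
    db-r: 62+132 = 194 > 100
Round 3 — db-r crashes.
  db-r sheds 194 req/s: no online neighbours, lost.
No further crashes.

20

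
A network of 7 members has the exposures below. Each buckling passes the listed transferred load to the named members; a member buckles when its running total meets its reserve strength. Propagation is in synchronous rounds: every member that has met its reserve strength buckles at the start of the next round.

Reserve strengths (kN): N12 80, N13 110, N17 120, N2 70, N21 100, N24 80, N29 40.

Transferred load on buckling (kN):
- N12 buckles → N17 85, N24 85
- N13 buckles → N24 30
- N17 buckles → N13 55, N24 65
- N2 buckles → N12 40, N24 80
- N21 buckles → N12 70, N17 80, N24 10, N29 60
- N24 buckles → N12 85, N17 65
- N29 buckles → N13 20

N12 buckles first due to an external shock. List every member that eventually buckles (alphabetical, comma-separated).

N12, N17, N24

Round 1 — N12 buckles (initial).
  N17: +85 → 85 < 120
  N24: +85 → 85 ≥ 80
Round 2 — N24 buckles.
  N17: +65 → 150 ≥ 120
Round 3 — N17 buckles.
  N13: +55 → 55 < 110
No further bucklings.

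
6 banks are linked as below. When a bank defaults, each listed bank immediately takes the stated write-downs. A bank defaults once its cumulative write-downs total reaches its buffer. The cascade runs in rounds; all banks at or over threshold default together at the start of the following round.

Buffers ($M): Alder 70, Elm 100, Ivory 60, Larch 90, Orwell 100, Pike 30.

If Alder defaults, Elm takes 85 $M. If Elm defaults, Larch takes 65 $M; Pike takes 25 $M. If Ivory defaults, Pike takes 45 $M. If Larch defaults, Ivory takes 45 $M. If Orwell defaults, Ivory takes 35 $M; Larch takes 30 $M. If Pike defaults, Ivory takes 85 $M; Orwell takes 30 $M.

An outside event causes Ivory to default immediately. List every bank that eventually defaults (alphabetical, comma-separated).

Round 1 — Ivory defaults (initial).
  Pike: +45 → 45 ≥ 30
Round 2 — Pike defaults.
  Orwell: +30 → 30 < 100
No further defaults.

Ivory, Pike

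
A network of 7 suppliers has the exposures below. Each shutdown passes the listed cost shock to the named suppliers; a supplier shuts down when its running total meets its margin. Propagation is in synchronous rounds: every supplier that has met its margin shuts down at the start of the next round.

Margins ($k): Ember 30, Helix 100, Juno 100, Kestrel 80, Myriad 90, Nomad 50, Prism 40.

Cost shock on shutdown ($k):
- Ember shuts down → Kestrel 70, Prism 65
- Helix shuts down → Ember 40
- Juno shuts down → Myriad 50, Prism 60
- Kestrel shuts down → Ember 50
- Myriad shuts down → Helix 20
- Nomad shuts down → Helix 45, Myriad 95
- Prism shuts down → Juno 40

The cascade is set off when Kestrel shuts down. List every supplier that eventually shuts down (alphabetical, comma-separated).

Ember, Kestrel, Prism

Round 1 — Kestrel shuts down (initial).
  Ember: +50 → 50 ≥ 30
Round 2 — Ember shuts down.
  Prism: +65 → 65 ≥ 40
Round 3 — Prism shuts down.
  Juno: +40 → 40 < 100
No further shutdowns.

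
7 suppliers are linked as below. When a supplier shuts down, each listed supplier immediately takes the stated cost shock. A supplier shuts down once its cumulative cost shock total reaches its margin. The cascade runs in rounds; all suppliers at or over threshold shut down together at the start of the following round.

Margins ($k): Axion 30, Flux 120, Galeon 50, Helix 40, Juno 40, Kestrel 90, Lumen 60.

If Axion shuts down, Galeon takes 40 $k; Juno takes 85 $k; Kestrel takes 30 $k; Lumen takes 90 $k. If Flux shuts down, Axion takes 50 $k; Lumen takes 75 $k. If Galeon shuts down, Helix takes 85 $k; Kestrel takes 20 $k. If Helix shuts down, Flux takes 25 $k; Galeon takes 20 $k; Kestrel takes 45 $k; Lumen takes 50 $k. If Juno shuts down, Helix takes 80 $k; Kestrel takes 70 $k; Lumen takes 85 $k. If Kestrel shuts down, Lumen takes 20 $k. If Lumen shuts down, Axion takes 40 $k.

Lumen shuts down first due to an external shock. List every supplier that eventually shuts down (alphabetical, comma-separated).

Axion, Galeon, Helix, Juno, Kestrel, Lumen

Round 1 — Lumen shuts down (initial).
  Axion: +40 → 40 ≥ 30
Round 2 — Axion shuts down.
  Galeon: +40 → 40 < 50
  Juno: +85 → 85 ≥ 40
  Kestrel: +30 → 30 < 90
Round 3 — Juno shuts down.
  Helix: +80 → 80 ≥ 40
  Kestrel: +70 → 100 ≥ 90
Round 4 — Helix, Kestrel shut down.
  Flux: +25 → 25 < 120
  Galeon: +20 → 60 ≥ 50
Round 5 — Galeon shuts down.
No further shutdowns.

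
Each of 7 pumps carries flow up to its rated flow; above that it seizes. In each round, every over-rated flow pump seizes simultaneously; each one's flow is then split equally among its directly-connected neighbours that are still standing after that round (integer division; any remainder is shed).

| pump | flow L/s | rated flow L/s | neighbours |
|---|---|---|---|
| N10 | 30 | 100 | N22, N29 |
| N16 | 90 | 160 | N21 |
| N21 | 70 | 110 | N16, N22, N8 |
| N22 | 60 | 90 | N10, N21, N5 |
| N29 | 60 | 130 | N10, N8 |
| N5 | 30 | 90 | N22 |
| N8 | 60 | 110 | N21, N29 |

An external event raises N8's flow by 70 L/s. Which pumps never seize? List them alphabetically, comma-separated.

N10, N16, N29

Round 1 — N8 at 130 > 110. N8 seizes.
  N8 sheds 130 L/s to N21, N29: 65 each.
    N21: 70+65 = 135 > 110
    N29: 60+65 = 125 ≤ 130
Round 2 — N21 seizes.
  N21 sheds 135 L/s to N16, N22: 67 each (1 lost).
    N16: 90+67 = 157 ≤ 160
    N22: 60+67 = 127 > 90
Round 3 — N22 seizes.
  N22 sheds 127 L/s to N10, N5: 63 each (1 lost).
    N10: 30+63 = 93 ≤ 100
    N5: 30+63 = 93 > 90
Round 4 — N5 seizes.
  N5 sheds 93 L/s: no online neighbours, lost.
No further seizures.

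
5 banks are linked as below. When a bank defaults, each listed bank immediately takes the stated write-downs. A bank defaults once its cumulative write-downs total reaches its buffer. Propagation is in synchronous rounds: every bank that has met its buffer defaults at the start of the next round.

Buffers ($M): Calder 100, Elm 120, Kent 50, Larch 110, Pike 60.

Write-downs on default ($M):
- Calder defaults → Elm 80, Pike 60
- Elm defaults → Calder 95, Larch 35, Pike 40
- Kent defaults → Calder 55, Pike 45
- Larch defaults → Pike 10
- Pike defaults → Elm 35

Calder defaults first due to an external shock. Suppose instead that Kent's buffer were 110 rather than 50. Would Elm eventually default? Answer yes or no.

no

With Kent's buffer at 110:
Round 1 — Calder defaults (initial).
  Elm: +80 → 80 < 120
  Pike: +60 → 60 ≥ 60
Round 2 — Pike defaults.
  Elm: +35 → 115 < 120
No further defaults.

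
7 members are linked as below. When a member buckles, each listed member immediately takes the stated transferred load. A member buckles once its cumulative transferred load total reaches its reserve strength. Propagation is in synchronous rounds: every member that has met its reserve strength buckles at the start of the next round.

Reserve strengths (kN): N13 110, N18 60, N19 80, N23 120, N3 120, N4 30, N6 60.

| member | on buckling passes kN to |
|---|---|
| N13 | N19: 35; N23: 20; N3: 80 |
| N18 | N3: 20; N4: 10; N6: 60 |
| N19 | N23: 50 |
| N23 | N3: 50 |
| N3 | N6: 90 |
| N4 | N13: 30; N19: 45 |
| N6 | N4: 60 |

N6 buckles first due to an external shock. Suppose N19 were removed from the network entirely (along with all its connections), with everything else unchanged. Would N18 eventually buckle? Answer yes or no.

With N19 removed:
Round 1 — N6 buckles (initial).
  N4: +60 → 60 ≥ 30
Round 2 — N4 buckles.
  N13: +30 → 30 < 110
No further bucklings.

no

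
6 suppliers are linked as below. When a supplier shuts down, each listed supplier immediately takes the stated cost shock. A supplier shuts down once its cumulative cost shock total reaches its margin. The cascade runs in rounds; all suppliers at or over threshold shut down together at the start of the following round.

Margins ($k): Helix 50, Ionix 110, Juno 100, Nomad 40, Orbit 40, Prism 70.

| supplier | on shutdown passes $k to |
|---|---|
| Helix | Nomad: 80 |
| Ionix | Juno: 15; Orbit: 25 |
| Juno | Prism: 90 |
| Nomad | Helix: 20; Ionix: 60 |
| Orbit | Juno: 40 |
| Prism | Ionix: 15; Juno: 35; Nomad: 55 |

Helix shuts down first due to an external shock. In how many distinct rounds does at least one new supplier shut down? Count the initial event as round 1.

Round 1 — Helix shuts down (initial).
  Nomad: +80 → 80 ≥ 40
Round 2 — Nomad shuts down.
  Ionix: +60 → 60 < 110
No further shutdowns.

2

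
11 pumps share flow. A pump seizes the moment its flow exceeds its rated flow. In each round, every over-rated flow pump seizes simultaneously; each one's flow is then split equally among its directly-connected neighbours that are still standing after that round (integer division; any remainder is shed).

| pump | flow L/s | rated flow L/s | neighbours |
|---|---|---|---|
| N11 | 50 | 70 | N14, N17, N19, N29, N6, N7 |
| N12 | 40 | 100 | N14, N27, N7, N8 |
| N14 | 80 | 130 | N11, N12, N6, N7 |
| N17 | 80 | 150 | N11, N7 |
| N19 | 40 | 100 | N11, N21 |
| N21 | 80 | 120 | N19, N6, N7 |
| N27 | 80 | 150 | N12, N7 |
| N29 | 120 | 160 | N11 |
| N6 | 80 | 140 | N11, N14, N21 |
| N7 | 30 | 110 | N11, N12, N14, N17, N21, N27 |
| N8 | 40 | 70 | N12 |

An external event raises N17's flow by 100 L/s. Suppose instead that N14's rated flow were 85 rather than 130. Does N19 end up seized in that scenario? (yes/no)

With N14's rated flow at 85:
Round 1 — N17 at 180 > 150. N17 seizes.
  N17 sheds 180 L/s to N11, N7: 90 each.
    N11: 50+90 = 140 > 70
    N7: 30+90 = 120 > 110
Round 2 — N11, N7 seize.
  N11 sheds 140 L/s to N14, N19, N29, N6: 35 each.
    N14: 80+35 = 115 > 85
    N19: 40+35 = 75 ≤ 100
    N29: 120+35 = 155 ≤ 160
    N6: 80+35 = 115 ≤ 140
  N7 sheds 120 L/s to N12, N14, N21, N27: 30 each.
    N12: 40+30 = 70 ≤ 100
    N14: 115+30 = 145 > 85
    N21: 80+30 = 110 ≤ 120
    N27: 80+30 = 110 ≤ 150
Round 3 — N14 seizes.
  N14 sheds 145 L/s to N12, N6: 72 each (1 lost).
    N12: 70+72 = 142 > 100
    N6: 115+72 = 187 > 140
Round 4 — N12, N6 seize.
  N12 sheds 142 L/s to N27, N8: 71 each.
    N27: 110+71 = 181 > 150
    N8: 40+71 = 111 > 70
  N6 sheds 187 L/s to N21: 187 each.
    N21: 110+187 = 297 > 120
Round 5 — N21, N27, N8 seize.
  N21 sheds 297 L/s to N19: 297 each.
    N19: 75+297 = 372 > 100
  N27 sheds 181 L/s: no online neighbours, lost.
  N8 sheds 111 L/s: no online neighbours, lost.
Round 6 — N19 seizes.
  N19 sheds 372 L/s: no online neighbours, lost.
No further seizures.

yes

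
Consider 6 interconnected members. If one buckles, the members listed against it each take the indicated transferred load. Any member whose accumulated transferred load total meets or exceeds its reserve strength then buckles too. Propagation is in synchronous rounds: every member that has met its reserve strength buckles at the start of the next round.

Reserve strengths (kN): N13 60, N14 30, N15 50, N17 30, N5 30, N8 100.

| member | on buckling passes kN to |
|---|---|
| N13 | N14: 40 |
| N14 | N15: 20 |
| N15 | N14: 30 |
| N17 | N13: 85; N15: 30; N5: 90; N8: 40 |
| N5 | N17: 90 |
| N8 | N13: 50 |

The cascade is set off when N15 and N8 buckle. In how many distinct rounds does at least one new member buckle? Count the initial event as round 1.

2

Round 1 — N15, N8 buckle (initial).
  N13: +50 → 50 < 60
  N14: +30 → 30 ≥ 30
Round 2 — N14 buckles.
No further bucklings.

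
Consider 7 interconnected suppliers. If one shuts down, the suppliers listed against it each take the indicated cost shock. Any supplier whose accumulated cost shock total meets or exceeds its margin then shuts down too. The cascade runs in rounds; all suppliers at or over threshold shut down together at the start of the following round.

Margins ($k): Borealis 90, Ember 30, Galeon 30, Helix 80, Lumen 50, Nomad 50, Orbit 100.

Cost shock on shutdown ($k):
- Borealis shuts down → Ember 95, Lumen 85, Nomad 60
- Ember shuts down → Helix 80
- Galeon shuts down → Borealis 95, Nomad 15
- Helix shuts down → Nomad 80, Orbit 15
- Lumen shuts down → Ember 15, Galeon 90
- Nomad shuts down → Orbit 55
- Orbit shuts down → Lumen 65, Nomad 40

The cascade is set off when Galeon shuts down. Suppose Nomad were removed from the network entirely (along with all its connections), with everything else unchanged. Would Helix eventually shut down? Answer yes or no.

With Nomad removed:
Round 1 — Galeon shuts down (initial).
  Borealis: +95 → 95 ≥ 90
Round 2 — Borealis shuts down.
  Ember: +95 → 95 ≥ 30
  Lumen: +85 → 85 ≥ 50
Round 3 — Ember, Lumen shut down.
  Helix: +80 → 80 ≥ 80
Round 4 — Helix shuts down.
  Orbit: +15 → 15 < 100
No further shutdowns.

yes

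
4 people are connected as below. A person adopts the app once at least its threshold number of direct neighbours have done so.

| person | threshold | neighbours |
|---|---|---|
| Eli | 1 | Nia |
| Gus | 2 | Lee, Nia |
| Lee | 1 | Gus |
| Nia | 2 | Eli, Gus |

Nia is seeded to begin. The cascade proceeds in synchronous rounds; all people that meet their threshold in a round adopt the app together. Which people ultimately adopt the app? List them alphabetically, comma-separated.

Eli, Nia

Round 1 — Nia adopts the app (initial).
Round 2 — checking thresholds:
  Eli: 1 of 1 neighbours ≥ 1, adopts the app.
  Gus: 1 of 2 neighbours < 2, below threshold.
Round 3 — no new adoptions; cascade stops.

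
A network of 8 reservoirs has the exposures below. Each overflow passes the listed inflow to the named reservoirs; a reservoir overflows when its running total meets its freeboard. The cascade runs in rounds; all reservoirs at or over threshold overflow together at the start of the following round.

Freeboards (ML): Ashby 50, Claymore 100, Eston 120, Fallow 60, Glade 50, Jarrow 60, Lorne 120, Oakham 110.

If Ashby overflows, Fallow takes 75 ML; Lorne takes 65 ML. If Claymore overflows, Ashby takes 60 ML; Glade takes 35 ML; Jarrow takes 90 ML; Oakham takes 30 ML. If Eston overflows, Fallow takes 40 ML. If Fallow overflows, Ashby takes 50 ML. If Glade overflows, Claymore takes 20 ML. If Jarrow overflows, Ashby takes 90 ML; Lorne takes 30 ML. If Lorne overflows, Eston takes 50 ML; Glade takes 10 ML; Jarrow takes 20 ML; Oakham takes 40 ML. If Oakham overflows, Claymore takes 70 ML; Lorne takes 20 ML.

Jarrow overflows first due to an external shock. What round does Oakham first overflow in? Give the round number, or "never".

Round 1 — Jarrow overflows (initial).
  Ashby: +90 → 90 ≥ 50
  Lorne: +30 → 30 < 120
Round 2 — Ashby overflows.
  Fallow: +75 → 75 ≥ 60
  Lorne: +65 → 95 < 120
Round 3 — Fallow overflows.
No further overflows.

never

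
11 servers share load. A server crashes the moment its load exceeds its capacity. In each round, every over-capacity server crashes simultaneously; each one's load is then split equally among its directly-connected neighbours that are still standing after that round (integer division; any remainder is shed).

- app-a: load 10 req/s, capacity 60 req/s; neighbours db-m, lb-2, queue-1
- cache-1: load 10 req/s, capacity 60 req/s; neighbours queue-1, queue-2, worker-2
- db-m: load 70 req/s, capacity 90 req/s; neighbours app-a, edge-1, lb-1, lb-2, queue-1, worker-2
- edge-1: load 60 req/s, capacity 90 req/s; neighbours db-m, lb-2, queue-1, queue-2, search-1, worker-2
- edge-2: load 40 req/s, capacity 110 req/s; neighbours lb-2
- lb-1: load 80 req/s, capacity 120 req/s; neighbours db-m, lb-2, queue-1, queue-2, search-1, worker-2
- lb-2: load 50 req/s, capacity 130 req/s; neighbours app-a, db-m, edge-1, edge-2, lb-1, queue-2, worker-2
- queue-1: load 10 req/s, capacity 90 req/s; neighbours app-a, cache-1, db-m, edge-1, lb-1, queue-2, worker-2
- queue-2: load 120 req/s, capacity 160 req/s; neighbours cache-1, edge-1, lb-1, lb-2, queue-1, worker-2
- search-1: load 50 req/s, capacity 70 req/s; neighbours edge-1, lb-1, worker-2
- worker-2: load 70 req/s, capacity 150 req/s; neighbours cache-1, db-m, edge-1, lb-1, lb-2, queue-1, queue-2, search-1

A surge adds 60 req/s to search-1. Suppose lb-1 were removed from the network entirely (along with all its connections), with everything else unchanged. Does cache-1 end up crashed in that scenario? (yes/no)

With lb-1 removed:
Round 1 — search-1 at 110 > 70. search-1 crashes.
  search-1 sheds 110 req/s to edge-1, worker-2: 55 each.
    edge-1: 60+55 = 115 > 90
    worker-2: 70+55 = 125 ≤ 150
Round 2 — edge-1 crashes.
  edge-1 sheds 115 req/s to db-m, lb-2, queue-1, queue-2, worker-2: 23 each.
    db-m: 70+23 = 93 > 90
    lb-2: 50+23 = 73 ≤ 130
    queue-1: 10+23 = 33 ≤ 90
    queue-2: 120+23 = 143 ≤ 160
    worker-2: 125+23 = 148 ≤ 150
Round 3 — db-m crashes.
  db-m sheds 93 req/s to app-a, lb-2, queue-1, worker-2: 23 each (1 lost).
    app-a: 10+23 = 33 ≤ 60
    lb-2: 73+23 = 96 ≤ 130
    queue-1: 33+23 = 56 ≤ 90
    worker-2: 148+23 = 171 > 150
Round 4 — worker-2 crashes.
  worker-2 sheds 171 req/s to cache-1, lb-2, queue-1, queue-2: 42 each (3 lost).
    cache-1: 10+42 = 52 ≤ 60
    lb-2: 96+42 = 138 > 130
    queue-1: 56+42 = 98 > 90
    queue-2: 143+42 = 185 > 160
Round 5 — lb-2, queue-1, queue-2 crash.
  lb-2 sheds 138 req/s to app-a, edge-2: 69 each.
    app-a: 33+69 = 102 > 60
    edge-2: 40+69 = 109 ≤ 110
  queue-1 sheds 98 req/s to app-a, cache-1: 49 each.
    app-a: 102+49 = 151 > 60
    cache-1: 52+49 = 101 > 60
  queue-2 sheds 185 req/s to cache-1: 185 each.
    cache-1: 101+185 = 286 > 60
Round 6 — app-a, cache-1 crash.
  app-a sheds 151 req/s: no online neighbours, lost.
  cache-1 sheds 286 req/s: no online neighbours, lost.
No further crashes.

yes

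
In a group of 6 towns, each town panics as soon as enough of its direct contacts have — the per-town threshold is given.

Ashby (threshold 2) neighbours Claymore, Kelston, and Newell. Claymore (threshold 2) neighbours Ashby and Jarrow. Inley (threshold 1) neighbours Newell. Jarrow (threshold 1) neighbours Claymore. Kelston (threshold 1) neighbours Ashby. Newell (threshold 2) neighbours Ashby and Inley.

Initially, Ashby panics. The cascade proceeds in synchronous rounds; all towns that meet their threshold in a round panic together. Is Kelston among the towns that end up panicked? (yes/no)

yes

Round 1 — Ashby panics (initial).
Round 2 — checking thresholds:
  Claymore: 1 of 2 neighbours < 2, below threshold.
  Kelston: 1 of 1 neighbours ≥ 1, panics.
  Newell: 1 of 2 neighbours < 2, below threshold.
Round 3 — no new panics; cascade stops.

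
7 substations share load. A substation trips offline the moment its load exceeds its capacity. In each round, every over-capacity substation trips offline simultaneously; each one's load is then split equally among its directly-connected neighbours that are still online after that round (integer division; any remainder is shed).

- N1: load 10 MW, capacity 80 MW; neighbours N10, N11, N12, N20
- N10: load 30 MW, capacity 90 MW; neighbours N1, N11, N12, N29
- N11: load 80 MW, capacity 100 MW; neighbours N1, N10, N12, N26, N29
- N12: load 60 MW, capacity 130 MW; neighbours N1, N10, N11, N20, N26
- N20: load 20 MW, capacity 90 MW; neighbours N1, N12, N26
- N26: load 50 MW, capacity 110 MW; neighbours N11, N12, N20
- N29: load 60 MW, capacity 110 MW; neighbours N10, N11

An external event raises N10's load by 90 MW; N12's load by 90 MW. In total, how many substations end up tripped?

Round 1 — N10 at 120 > 90; N12 at 150 > 130. N10, N12 trip offline.
  N10 sheds 120 MW to N1, N11, N29: 40 each.
    N1: 10+40 = 50 ≤ 80
    N11: 80+40 = 120 > 100
    N29: 60+40 = 100 ≤ 110
  N12 sheds 150 MW to N1, N11, N20, N26: 37 each (2 lost).
    N1: 50+37 = 87 > 80
    N11: 120+37 = 157 > 100
    N20: 20+37 = 57 ≤ 90
    N26: 50+37 = 87 ≤ 110
Round 2 — N1, N11 trip offline.
  N1 sheds 87 MW to N20: 87 each.
    N20: 57+87 = 144 > 90
  N11 sheds 157 MW to N26, N29: 78 each (1 lost).
    N26: 87+78 = 165 > 110
    N29: 100+78 = 178 > 110
Round 3 — N20, N26, N29 trip offline.
  N20 sheds 144 MW: no online neighbours, lost.
  N26 sheds 165 MW: no online neighbours, lost.
  N29 sheds 178 MW: no online neighbours, lost.
No further trips.

7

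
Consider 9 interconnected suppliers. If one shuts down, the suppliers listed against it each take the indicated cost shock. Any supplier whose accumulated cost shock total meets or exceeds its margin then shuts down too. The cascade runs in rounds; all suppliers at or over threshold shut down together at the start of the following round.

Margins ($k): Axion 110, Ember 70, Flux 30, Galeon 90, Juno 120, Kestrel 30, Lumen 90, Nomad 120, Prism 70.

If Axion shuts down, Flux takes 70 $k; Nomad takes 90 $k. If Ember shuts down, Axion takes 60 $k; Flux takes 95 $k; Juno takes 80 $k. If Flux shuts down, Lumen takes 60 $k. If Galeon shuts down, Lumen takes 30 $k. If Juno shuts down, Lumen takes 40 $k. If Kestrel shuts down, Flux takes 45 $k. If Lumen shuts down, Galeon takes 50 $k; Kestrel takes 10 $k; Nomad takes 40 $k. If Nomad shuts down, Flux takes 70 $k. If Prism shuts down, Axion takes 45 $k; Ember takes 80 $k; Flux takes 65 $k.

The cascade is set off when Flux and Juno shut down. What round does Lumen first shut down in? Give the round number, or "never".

Round 1 — Flux, Juno shut down (initial).
  Lumen: +60+40 → 100 ≥ 90
Round 2 — Lumen shuts down.
  Galeon: +50 → 50 < 90
  Kestrel: +10 → 10 < 30
  Nomad: +40 → 40 < 120
No further shutdowns.

2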